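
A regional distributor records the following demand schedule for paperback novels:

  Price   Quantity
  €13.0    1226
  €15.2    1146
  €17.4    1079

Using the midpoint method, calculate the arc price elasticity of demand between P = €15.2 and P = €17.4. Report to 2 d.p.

At P = 15.2, Q = 1146; at P = 17.4, Q = 1079.
ΔQ = -67, ΔP = 2.2. Midpoints: P̄ = 16.30, Q̄ = 1112.5.
ε = (ΔQ/ΔP)(P̄/Q̄) = (-67/2.2)(16.30/1112.5).

-0.45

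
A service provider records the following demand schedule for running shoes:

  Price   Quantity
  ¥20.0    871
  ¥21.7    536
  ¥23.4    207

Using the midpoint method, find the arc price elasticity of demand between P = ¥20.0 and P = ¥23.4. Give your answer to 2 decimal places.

At P = 20.0, Q = 871; at P = 23.4, Q = 207.
ΔQ = -664, ΔP = 3.4. Midpoints: P̄ = 21.70, Q̄ = 539.0.
ε = (ΔQ/ΔP)(P̄/Q̄) = (-664/3.4)(21.70/539.0).

-7.86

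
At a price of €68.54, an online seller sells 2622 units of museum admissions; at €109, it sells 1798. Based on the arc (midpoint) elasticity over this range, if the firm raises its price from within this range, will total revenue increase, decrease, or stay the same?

increase

Arc ε = (-824/40.46)(88.77/2210.0) ≈ -0.818.
|ε| = 0.82 < 1, so demand is inelastic. A price rise therefore raises total revenue.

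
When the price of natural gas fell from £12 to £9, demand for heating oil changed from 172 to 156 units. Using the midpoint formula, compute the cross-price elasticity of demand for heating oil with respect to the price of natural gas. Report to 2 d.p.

0.34

ΔQ_x = 156 − 172 = -16; ΔP_y = 9 − 12 = -3.
Midpoints: P̄_y = 10.50, Q̄_x = 164.0.
ε_xy = (ΔQ_x/ΔP_y)(P̄_y/Q̄_x) = (-16/-3)(10.50/164.0).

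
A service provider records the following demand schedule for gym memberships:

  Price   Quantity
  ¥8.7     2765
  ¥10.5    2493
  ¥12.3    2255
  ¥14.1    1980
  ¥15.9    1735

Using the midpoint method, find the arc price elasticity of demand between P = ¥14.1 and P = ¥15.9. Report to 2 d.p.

At P = 14.1, Q = 1980; at P = 15.9, Q = 1735.
ΔQ = -245, ΔP = 1.8. Midpoints: P̄ = 15.00, Q̄ = 1857.5.
ε = (ΔQ/ΔP)(P̄/Q̄) = (-245/1.8)(15.00/1857.5).

-1.10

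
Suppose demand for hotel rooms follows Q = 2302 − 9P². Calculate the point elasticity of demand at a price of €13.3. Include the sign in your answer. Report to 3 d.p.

At P = 13.3, Q = 709.990.
dQ/dP = −18P = -239.400.
ε = (dQ/dP)(P/Q) = (-239.400)(13.3/709.990).

-4.485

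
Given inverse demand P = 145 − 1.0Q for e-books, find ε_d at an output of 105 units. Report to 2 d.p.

-0.38

At Q = 105, P = 145 − 1.0(105) = 40.00.
dP/dQ = −1.0, so dQ/dP = 1/(−1.0) = -1.000.
ε = (dQ/dP)(P/Q) = (-1.000)(40.00/105).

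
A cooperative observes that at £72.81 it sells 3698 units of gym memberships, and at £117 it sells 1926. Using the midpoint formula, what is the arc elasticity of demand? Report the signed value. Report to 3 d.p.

ΔQ = 1926 − 3698 = -1772; ΔP = 117 − 72.81 = 44.19.
Midpoints: P̄ = 94.91, Q̄ = 2812.0.
ε = (ΔQ/ΔP)(P̄/Q̄) = (-1772/44.19)(94.91/2812.0).

-1.353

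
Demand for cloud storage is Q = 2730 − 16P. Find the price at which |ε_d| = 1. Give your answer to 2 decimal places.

85.31

For linear demand Q = a − bP, ε = −bP/(a − bP). |ε| = 1 when bP = a − bP, i.e. P = a/(2b).
P = 2730/(2·16) = 2730/32 = 85.3125.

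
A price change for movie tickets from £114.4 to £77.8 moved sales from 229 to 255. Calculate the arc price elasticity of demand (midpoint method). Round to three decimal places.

ΔQ = 255 − 229 = 26; ΔP = 77.8 − 114.4 = -36.6.
Midpoints: P̄ = 96.10, Q̄ = 242.0.
ε = (ΔQ/ΔP)(P̄/Q̄) = (26/-36.6)(96.10/242.0).

-0.282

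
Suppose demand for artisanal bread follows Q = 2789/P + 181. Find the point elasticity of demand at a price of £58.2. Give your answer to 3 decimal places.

At P = 58.2, Q = 228.921.
dQ/dP = −2789/P² = -0.823.
ε = (dQ/dP)(P/Q) = (-0.823)(58.2/228.921).
|ε| < 1, so demand is inelastic at this price.

-0.209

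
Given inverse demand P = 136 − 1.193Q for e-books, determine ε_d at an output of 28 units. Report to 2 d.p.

At Q = 28, P = 136 − 1.193(28) = 102.60.
dP/dQ = −1.193, so dQ/dP = 1/(−1.193) = -0.838.
ε = (dQ/dP)(P/Q) = (-0.838)(102.60/28).

-3.07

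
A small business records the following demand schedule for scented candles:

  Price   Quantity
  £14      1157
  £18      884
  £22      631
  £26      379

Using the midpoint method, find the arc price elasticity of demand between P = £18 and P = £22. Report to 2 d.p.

At P = 18, Q = 884; at P = 22, Q = 631.
ΔQ = -253, ΔP = 4. Midpoints: P̄ = 20.00, Q̄ = 757.5.
ε = (ΔQ/ΔP)(P̄/Q̄) = (-253/4)(20.00/757.5).

-1.67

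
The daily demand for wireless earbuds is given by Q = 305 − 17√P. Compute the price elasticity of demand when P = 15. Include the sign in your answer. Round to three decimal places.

-0.138

At P = 15, Q = 239.159.
dQ/dP = −17/(2√P) = -2.195.
ε = (dQ/dP)(P/Q) = (-2.195)(15/239.159).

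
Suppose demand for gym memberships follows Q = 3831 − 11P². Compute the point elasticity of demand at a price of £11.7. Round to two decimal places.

-1.30

At P = 11.7, Q = 2325.210.
dQ/dP = −22P = -257.400.
ε = (dQ/dP)(P/Q) = (-257.400)(11.7/2325.210).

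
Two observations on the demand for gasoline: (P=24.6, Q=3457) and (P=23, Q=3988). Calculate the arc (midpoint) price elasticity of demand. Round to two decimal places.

ΔQ = 3988 − 3457 = 531; ΔP = 23 − 24.6 = -1.6.
Midpoints: P̄ = 23.80, Q̄ = 3722.5.
ε = (ΔQ/ΔP)(P̄/Q̄) = (531/-1.6)(23.80/3722.5).

-2.12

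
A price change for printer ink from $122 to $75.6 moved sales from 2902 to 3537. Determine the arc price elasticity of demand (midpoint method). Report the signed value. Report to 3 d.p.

-0.420

ΔQ = 3537 − 2902 = 635; ΔP = 75.6 − 122 = -46.4.
Midpoints: P̄ = 98.80, Q̄ = 3219.5.
ε = (ΔQ/ΔP)(P̄/Q̄) = (635/-46.4)(98.80/3219.5).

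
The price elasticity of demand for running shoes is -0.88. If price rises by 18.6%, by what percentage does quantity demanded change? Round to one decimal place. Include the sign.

%ΔQ ≈ ε × %ΔP = (-0.88)(18.6%) = -16.37%.

-16.4%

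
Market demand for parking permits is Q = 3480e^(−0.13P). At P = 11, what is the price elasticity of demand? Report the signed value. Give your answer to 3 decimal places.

At P = 11, Q = 832.795.
dQ/dP = −0.13·3480e^(−0.13P) = −0.13Q = -108.263.
ε = (dQ/dP)(P/Q) = (-108.263)(11/832.795).

-1.430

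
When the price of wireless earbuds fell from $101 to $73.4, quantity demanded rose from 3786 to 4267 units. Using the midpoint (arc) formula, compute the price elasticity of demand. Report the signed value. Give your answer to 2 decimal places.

-0.38

ΔQ = 4267 − 3786 = 481; ΔP = 73.4 − 101 = -27.6.
Midpoints: P̄ = 87.20, Q̄ = 4026.5.
ε = (ΔQ/ΔP)(P̄/Q̄) = (481/-27.6)(87.20/4026.5).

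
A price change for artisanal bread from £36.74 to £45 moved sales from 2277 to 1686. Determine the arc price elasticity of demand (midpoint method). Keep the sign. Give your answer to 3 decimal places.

ΔQ = 1686 − 2277 = -591; ΔP = 45 − 36.74 = 8.26.
Midpoints: P̄ = 40.87, Q̄ = 1981.5.
ε = (ΔQ/ΔP)(P̄/Q̄) = (-591/8.26)(40.87/1981.5).

-1.476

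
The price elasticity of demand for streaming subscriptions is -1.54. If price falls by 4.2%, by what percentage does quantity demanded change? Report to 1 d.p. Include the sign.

%ΔQ ≈ ε × %ΔP = (-1.54)(-4.2%) = 6.47%.

6.5%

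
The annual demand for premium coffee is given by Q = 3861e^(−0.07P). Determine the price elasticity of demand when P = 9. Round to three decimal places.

-0.630

At P = 9, Q = 2056.337.
dQ/dP = −0.07·3861e^(−0.07P) = −0.07Q = -143.944.
ε = (dQ/dP)(P/Q) = (-143.944)(9/2056.337).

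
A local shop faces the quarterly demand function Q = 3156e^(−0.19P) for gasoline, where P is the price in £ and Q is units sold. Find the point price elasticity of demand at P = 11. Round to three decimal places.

-2.090

At P = 11, Q = 390.357.
dQ/dP = −0.19·3156e^(−0.19P) = −0.19Q = -74.168.
ε = (dQ/dP)(P/Q) = (-74.168)(11/390.357).
|ε| > 1, so demand is elastic at this price.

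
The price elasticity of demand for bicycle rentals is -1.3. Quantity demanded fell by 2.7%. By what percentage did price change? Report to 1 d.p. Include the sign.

%ΔP ≈ %ΔQ / ε = (-2.7%)/(-1.3) = 2.08%.

2.1%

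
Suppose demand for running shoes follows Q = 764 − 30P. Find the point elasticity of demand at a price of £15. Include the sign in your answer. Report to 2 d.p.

At P = 15, Q = 314.
dQ/dP = −30.
ε = (dQ/dP)(P/Q) = (-30)(15/314).
|ε| > 1, so demand is elastic at this price.

-1.43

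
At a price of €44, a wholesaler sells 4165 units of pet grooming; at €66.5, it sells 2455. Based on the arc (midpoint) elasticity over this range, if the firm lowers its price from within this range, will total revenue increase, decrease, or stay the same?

increase

Arc ε = (-1710/22.5)(55.25/3310.0) ≈ -1.269.
|ε| = 1.27 > 1, so demand is elastic. A price cut therefore raises total revenue.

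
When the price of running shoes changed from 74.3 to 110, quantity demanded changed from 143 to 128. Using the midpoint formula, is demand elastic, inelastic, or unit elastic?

inelastic

Arc ε ≈ -0.286.
|ε| = 0.29 < 1.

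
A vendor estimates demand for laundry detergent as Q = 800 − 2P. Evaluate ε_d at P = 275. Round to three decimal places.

-2.200

At P = 275, Q = 250.
dQ/dP = −2.
ε = (dQ/dP)(P/Q) = (-2)(275/250).
|ε| > 1, so demand is elastic at this price.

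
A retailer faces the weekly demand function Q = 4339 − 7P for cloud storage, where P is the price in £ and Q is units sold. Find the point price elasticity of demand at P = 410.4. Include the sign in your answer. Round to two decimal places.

At P = 410.4, Q = 1466.200.
dQ/dP = −7.
ε = (dQ/dP)(P/Q) = (-7)(410.4/1466.200).

-1.96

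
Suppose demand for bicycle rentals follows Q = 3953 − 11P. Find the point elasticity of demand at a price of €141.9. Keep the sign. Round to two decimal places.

-0.65

At P = 141.9, Q = 2392.100.
dQ/dP = −11.
ε = (dQ/dP)(P/Q) = (-11)(141.9/2392.100).
|ε| < 1, so demand is inelastic at this price.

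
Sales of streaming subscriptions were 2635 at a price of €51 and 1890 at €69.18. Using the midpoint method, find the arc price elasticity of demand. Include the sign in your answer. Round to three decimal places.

-1.088

ΔQ = 1890 − 2635 = -745; ΔP = 69.18 − 51 = 18.18.
Midpoints: P̄ = 60.09, Q̄ = 2262.5.
ε = (ΔQ/ΔP)(P̄/Q̄) = (-745/18.18)(60.09/2262.5).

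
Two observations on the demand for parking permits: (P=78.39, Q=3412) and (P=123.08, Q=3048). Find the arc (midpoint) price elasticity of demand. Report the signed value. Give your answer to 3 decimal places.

-0.254

ΔQ = 3048 − 3412 = -364; ΔP = 123.08 − 78.39 = 44.69.
Midpoints: P̄ = 100.73, Q̄ = 3230.0.
ε = (ΔQ/ΔP)(P̄/Q̄) = (-364/44.69)(100.73/3230.0).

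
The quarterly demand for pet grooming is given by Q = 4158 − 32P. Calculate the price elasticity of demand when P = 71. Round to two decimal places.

-1.20

At P = 71, Q = 1886.
dQ/dP = −32.
ε = (dQ/dP)(P/Q) = (-32)(71/1886).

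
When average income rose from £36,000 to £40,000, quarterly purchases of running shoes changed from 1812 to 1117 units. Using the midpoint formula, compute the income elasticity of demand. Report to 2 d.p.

ΔQ = -695, ΔI = 4000. Midpoints: Ī = 38,000, Q̄ = 1464.5.
ε_I = (ΔQ/ΔI)(Ī/Q̄) = (-695/4000)(38000/1464.5).

-4.51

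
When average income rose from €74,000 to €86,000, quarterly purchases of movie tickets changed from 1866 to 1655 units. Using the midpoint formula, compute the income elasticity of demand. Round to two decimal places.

-0.80

ΔQ = -211, ΔI = 12000. Midpoints: Ī = 80,000, Q̄ = 1760.5.
ε_I = (ΔQ/ΔI)(Ī/Q̄) = (-211/12000)(80000/1760.5).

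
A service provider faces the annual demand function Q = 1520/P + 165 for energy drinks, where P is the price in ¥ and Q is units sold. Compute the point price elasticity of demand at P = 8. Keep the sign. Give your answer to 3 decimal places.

-0.535

At P = 8, Q = 355.
dQ/dP = −1520/P² = -23.750.
ε = (dQ/dP)(P/Q) = (-23.750)(8/355).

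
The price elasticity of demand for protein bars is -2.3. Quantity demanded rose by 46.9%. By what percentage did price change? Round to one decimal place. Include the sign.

%ΔP ≈ %ΔQ / ε = (46.9%)/(-2.3) = -20.39%.

-20.4%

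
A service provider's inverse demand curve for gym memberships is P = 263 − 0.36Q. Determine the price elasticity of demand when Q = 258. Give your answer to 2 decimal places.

At Q = 258, P = 263 − 0.36(258) = 170.12.
dP/dQ = −0.36, so dQ/dP = 1/(−0.36) = -2.778.
ε = (dQ/dP)(P/Q) = (-2.778)(170.12/258).

-1.83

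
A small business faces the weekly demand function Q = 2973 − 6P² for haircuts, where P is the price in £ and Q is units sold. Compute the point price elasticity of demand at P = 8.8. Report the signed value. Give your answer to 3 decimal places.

At P = 8.8, Q = 2508.360.
dQ/dP = −12P = -105.600.
ε = (dQ/dP)(P/Q) = (-105.600)(8.8/2508.360).
|ε| < 1, so demand is inelastic at this price.

-0.370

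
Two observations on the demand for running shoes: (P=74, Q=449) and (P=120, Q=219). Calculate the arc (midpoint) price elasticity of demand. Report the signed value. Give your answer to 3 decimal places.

ΔQ = 219 − 449 = -230; ΔP = 120 − 74 = 46.
Midpoints: P̄ = 97.00, Q̄ = 334.0.
ε = (ΔQ/ΔP)(P̄/Q̄) = (-230/46)(97.00/334.0).

-1.452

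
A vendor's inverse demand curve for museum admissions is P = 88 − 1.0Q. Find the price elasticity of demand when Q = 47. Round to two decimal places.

-0.87

At Q = 47, P = 88 − 1.0(47) = 41.00.
dP/dQ = −1.0, so dQ/dP = 1/(−1.0) = -1.000.
ε = (dQ/dP)(P/Q) = (-1.000)(41.00/47).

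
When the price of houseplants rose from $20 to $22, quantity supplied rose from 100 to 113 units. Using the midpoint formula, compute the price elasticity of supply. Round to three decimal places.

ΔQ = 113 − 100 = 13; ΔP = 22 − 20 = 2.
Midpoints: P̄ = 21.00, Q̄ = 106.5.
ε_s = (ΔQ/ΔP)(P̄/Q̄) = (13/2)(21.00/106.5).

1.282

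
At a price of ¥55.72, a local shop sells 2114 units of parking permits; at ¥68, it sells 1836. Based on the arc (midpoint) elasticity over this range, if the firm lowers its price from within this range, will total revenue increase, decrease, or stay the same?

decrease

Arc ε = (-278/12.28)(61.86/1975.0) ≈ -0.709.
|ε| = 0.71 < 1, so demand is inelastic. A price cut therefore reduces total revenue.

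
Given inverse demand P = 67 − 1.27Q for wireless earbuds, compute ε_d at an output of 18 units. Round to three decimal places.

-1.931

At Q = 18, P = 67 − 1.27(18) = 44.14.
dP/dQ = −1.27, so dQ/dP = 1/(−1.27) = -0.787.
ε = (dQ/dP)(P/Q) = (-0.787)(44.14/18).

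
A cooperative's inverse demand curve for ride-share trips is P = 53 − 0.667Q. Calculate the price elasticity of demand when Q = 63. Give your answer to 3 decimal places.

-0.261

At Q = 63, P = 53 − 0.667(63) = 10.98.
dP/dQ = −0.667, so dQ/dP = 1/(−0.667) = -1.499.
ε = (dQ/dP)(P/Q) = (-1.499)(10.98/63).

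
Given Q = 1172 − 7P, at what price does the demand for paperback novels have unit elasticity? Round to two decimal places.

83.71

For linear demand Q = a − bP, ε = −bP/(a − bP). |ε| = 1 when bP = a − bP, i.e. P = a/(2b).
P = 1172/(2·7) = 1172/14 = 83.7143.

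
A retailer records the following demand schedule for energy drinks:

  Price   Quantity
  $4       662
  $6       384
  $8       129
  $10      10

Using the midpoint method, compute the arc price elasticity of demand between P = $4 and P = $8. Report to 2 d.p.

At P = 4, Q = 662; at P = 8, Q = 129.
ΔQ = -533, ΔP = 4. Midpoints: P̄ = 6.00, Q̄ = 395.5.
ε = (ΔQ/ΔP)(P̄/Q̄) = (-533/4)(6.00/395.5).

-2.02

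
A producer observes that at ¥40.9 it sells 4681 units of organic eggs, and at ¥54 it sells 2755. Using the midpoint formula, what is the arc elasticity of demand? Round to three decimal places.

ΔQ = 2755 − 4681 = -1926; ΔP = 54 − 40.9 = 13.1.
Midpoints: P̄ = 47.45, Q̄ = 3718.0.
ε = (ΔQ/ΔP)(P̄/Q̄) = (-1926/13.1)(47.45/3718.0).

-1.876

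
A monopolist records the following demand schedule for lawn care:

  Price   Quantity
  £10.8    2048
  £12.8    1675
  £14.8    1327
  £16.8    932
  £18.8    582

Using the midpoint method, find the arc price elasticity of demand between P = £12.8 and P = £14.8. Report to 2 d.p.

-1.60

At P = 12.8, Q = 1675; at P = 14.8, Q = 1327.
ΔQ = -348, ΔP = 2.0. Midpoints: P̄ = 13.80, Q̄ = 1501.0.
ε = (ΔQ/ΔP)(P̄/Q̄) = (-348/2.0)(13.80/1501.0).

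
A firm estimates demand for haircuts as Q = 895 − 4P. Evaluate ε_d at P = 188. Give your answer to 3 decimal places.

-5.259

At P = 188, Q = 143.
dQ/dP = −4.
ε = (dQ/dP)(P/Q) = (-4)(188/143).
|ε| > 1, so demand is elastic at this price.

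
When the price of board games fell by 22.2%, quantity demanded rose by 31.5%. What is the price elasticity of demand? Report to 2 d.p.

-1.42

ε = %ΔQ / %ΔP = (31.5)/(-22.2) = -1.419.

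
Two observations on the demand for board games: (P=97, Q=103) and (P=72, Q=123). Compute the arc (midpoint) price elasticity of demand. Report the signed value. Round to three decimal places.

-0.598

ΔQ = 123 − 103 = 20; ΔP = 72 − 97 = -25.
Midpoints: P̄ = 84.50, Q̄ = 113.0.
ε = (ΔQ/ΔP)(P̄/Q̄) = (20/-25)(84.50/113.0).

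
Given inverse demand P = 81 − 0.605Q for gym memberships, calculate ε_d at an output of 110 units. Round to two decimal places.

-0.22

At Q = 110, P = 81 − 0.605(110) = 14.45.
dP/dQ = −0.605, so dQ/dP = 1/(−0.605) = -1.653.
ε = (dQ/dP)(P/Q) = (-1.653)(14.45/110).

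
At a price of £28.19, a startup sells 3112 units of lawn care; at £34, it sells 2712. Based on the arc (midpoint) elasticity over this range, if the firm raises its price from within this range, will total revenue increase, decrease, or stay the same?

Arc ε = (-400/5.81)(31.09/2912.0) ≈ -0.735.
|ε| = 0.74 < 1, so demand is inelastic. A price rise therefore raises total revenue.

increase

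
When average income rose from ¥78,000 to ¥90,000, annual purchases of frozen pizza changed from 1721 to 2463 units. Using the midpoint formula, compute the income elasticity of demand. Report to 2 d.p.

ΔQ = 742, ΔI = 12000. Midpoints: Ī = 84,000, Q̄ = 2092.0.
ε_I = (ΔQ/ΔI)(Ī/Q̄) = (742/12000)(84000/2092.0).

2.48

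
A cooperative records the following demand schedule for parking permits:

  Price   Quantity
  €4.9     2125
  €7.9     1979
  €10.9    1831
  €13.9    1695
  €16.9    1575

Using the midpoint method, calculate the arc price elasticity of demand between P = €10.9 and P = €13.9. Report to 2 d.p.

At P = 10.9, Q = 1831; at P = 13.9, Q = 1695.
ΔQ = -136, ΔP = 3.0. Midpoints: P̄ = 12.40, Q̄ = 1763.0.
ε = (ΔQ/ΔP)(P̄/Q̄) = (-136/3.0)(12.40/1763.0).

-0.32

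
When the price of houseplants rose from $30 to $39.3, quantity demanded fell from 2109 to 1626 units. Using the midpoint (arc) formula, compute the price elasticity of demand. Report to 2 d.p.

-0.96

ΔQ = 1626 − 2109 = -483; ΔP = 39.3 − 30 = 9.3.
Midpoints: P̄ = 34.65, Q̄ = 1867.5.
ε = (ΔQ/ΔP)(P̄/Q̄) = (-483/9.3)(34.65/1867.5).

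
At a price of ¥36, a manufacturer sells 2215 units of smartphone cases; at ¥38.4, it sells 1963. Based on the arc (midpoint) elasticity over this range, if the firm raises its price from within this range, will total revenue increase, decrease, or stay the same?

decrease

Arc ε = (-252/2.4)(37.20/2089.0) ≈ -1.870.
|ε| = 1.87 > 1, so demand is elastic. A price rise therefore reduces total revenue.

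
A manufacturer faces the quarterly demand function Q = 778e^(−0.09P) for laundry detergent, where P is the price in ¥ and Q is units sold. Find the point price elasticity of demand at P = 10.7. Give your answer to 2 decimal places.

-0.96

At P = 10.7, Q = 296.998.
dQ/dP = −0.09·778e^(−0.09P) = −0.09Q = -26.730.
ε = (dQ/dP)(P/Q) = (-26.730)(10.7/296.998).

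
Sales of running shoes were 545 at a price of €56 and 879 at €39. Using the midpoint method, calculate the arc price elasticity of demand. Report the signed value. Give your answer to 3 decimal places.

ΔQ = 879 − 545 = 334; ΔP = 39 − 56 = -17.
Midpoints: P̄ = 47.50, Q̄ = 712.0.
ε = (ΔQ/ΔP)(P̄/Q̄) = (334/-17)(47.50/712.0).

-1.311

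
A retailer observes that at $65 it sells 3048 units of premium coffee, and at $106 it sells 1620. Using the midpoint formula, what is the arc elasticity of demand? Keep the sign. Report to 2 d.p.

ΔQ = 1620 − 3048 = -1428; ΔP = 106 − 65 = 41.
Midpoints: P̄ = 85.50, Q̄ = 2334.0.
ε = (ΔQ/ΔP)(P̄/Q̄) = (-1428/41)(85.50/2334.0).

-1.28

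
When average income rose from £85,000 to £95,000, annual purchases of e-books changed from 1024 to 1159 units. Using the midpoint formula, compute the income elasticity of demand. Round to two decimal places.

ΔQ = 135, ΔI = 10000. Midpoints: Ī = 90,000, Q̄ = 1091.5.
ε_I = (ΔQ/ΔI)(Ī/Q̄) = (135/10000)(90000/1091.5).

1.11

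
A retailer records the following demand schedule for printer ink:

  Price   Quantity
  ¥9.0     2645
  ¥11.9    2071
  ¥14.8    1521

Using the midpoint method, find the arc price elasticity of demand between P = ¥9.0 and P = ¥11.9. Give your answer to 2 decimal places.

-0.88

At P = 9.0, Q = 2645; at P = 11.9, Q = 2071.
ΔQ = -574, ΔP = 2.9. Midpoints: P̄ = 10.45, Q̄ = 2358.0.
ε = (ΔQ/ΔP)(P̄/Q̄) = (-574/2.9)(10.45/2358.0).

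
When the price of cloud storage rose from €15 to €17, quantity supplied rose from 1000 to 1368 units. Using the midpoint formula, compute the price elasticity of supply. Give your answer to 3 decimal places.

2.486

ΔQ = 1368 − 1000 = 368; ΔP = 17 − 15 = 2.
Midpoints: P̄ = 16.00, Q̄ = 1184.0.
ε_s = (ΔQ/ΔP)(P̄/Q̄) = (368/2)(16.00/1184.0).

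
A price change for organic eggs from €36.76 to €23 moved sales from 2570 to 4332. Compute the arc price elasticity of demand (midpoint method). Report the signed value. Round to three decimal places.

-1.109

ΔQ = 4332 − 2570 = 1762; ΔP = 23 − 36.76 = -13.76.
Midpoints: P̄ = 29.88, Q̄ = 3451.0.
ε = (ΔQ/ΔP)(P̄/Q̄) = (1762/-13.76)(29.88/3451.0).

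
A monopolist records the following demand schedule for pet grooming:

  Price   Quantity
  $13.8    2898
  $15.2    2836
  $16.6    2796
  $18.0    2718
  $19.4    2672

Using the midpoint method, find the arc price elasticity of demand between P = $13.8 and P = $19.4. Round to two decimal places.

-0.24

At P = 13.8, Q = 2898; at P = 19.4, Q = 2672.
ΔQ = -226, ΔP = 5.6. Midpoints: P̄ = 16.60, Q̄ = 2785.0.
ε = (ΔQ/ΔP)(P̄/Q̄) = (-226/5.6)(16.60/2785.0).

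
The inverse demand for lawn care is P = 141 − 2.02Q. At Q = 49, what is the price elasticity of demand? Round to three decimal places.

-0.425

At Q = 49, P = 141 − 2.02(49) = 42.02.
dP/dQ = −2.02, so dQ/dP = 1/(−2.02) = -0.495.
ε = (dQ/dP)(P/Q) = (-0.495)(42.02/49).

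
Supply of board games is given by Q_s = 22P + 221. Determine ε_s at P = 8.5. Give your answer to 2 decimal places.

0.46

At P = 8.5, Q_s = 408.
dQ_s/dP = 22.
ε_s = (dQ_s/dP)(P/Q_s) = (22)(8.5/408).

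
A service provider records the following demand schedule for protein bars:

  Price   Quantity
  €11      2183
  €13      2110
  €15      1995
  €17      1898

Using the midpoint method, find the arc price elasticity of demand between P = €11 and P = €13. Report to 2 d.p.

At P = 11, Q = 2183; at P = 13, Q = 2110.
ΔQ = -73, ΔP = 2. Midpoints: P̄ = 12.00, Q̄ = 2146.5.
ε = (ΔQ/ΔP)(P̄/Q̄) = (-73/2)(12.00/2146.5).

-0.20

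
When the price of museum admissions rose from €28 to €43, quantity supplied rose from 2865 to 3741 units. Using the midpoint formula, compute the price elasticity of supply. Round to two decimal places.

0.63

ΔQ = 3741 − 2865 = 876; ΔP = 43 − 28 = 15.
Midpoints: P̄ = 35.50, Q̄ = 3303.0.
ε_s = (ΔQ/ΔP)(P̄/Q̄) = (876/15)(35.50/3303.0).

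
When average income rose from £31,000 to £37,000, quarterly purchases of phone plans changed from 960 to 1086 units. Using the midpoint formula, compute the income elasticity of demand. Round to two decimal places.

0.70

ΔQ = 126, ΔI = 6000. Midpoints: Ī = 34,000, Q̄ = 1023.0.
ε_I = (ΔQ/ΔI)(Ī/Q̄) = (126/6000)(34000/1023.0).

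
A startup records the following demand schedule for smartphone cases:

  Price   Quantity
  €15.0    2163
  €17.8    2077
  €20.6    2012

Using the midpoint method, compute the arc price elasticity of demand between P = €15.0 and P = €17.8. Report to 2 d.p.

-0.24

At P = 15.0, Q = 2163; at P = 17.8, Q = 2077.
ΔQ = -86, ΔP = 2.8. Midpoints: P̄ = 16.40, Q̄ = 2120.0.
ε = (ΔQ/ΔP)(P̄/Q̄) = (-86/2.8)(16.40/2120.0).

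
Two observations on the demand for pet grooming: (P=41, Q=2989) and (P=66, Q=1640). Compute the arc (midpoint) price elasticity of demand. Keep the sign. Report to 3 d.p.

-1.247

ΔQ = 1640 − 2989 = -1349; ΔP = 66 − 41 = 25.
Midpoints: P̄ = 53.50, Q̄ = 2314.5.
ε = (ΔQ/ΔP)(P̄/Q̄) = (-1349/25)(53.50/2314.5).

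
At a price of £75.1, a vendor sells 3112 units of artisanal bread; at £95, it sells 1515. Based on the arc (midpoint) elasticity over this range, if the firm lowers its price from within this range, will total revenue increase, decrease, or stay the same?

Arc ε = (-1597/19.9)(85.05/2313.5) ≈ -2.950.
|ε| = 2.95 > 1, so demand is elastic. A price cut therefore raises total revenue.

increase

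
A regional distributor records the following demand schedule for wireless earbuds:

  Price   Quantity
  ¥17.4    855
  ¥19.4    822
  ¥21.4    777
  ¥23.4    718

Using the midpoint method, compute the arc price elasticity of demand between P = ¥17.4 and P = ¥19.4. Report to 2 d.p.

At P = 17.4, Q = 855; at P = 19.4, Q = 822.
ΔQ = -33, ΔP = 2.0. Midpoints: P̄ = 18.40, Q̄ = 838.5.
ε = (ΔQ/ΔP)(P̄/Q̄) = (-33/2.0)(18.40/838.5).

-0.36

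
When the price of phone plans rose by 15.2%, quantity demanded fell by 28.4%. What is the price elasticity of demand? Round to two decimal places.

-1.87

ε = %ΔQ / %ΔP = (-28.4)/(15.2) = -1.868.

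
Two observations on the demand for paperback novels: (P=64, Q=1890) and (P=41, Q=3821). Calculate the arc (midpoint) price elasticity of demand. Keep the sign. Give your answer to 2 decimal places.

ΔQ = 3821 − 1890 = 1931; ΔP = 41 − 64 = -23.
Midpoints: P̄ = 52.50, Q̄ = 2855.5.
ε = (ΔQ/ΔP)(P̄/Q̄) = (1931/-23)(52.50/2855.5).

-1.54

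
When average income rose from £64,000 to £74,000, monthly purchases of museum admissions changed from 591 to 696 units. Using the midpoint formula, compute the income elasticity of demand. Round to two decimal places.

ΔQ = 105, ΔI = 10000. Midpoints: Ī = 69,000, Q̄ = 643.5.
ε_I = (ΔQ/ΔI)(Ī/Q̄) = (105/10000)(69000/643.5).
ε_I > 0, so the good is normal.

1.13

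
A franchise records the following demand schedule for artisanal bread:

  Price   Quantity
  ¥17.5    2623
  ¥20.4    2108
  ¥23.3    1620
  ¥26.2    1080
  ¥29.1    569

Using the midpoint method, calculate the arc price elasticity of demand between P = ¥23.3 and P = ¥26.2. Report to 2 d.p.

-3.41

At P = 23.3, Q = 1620; at P = 26.2, Q = 1080.
ΔQ = -540, ΔP = 2.9. Midpoints: P̄ = 24.75, Q̄ = 1350.0.
ε = (ΔQ/ΔP)(P̄/Q̄) = (-540/2.9)(24.75/1350.0).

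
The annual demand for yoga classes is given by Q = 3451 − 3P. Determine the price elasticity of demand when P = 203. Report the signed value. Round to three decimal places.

At P = 203, Q = 2842.
dQ/dP = −3.
ε = (dQ/dP)(P/Q) = (-3)(203/2842).

-0.214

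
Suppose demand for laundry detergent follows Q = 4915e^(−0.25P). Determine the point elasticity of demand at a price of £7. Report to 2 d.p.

-1.75

At P = 7, Q = 854.099.
dQ/dP = −0.25·4915e^(−0.25P) = −0.25Q = -213.525.
ε = (dQ/dP)(P/Q) = (-213.525)(7/854.099).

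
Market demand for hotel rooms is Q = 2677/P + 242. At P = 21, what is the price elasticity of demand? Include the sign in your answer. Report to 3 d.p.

-0.345

At P = 21, Q = 369.476.
dQ/dP = −2677/P² = -6.070.
ε = (dQ/dP)(P/Q) = (-6.070)(21/369.476).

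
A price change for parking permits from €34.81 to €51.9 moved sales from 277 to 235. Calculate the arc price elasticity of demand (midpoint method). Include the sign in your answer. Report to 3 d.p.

ΔQ = 235 − 277 = -42; ΔP = 51.9 − 34.81 = 17.09.
Midpoints: P̄ = 43.36, Q̄ = 256.0.
ε = (ΔQ/ΔP)(P̄/Q̄) = (-42/17.09)(43.36/256.0).

-0.416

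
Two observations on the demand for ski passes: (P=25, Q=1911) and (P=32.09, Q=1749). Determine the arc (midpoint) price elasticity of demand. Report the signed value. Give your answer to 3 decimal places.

-0.356

ΔQ = 1749 − 1911 = -162; ΔP = 32.09 − 25 = 7.09.
Midpoints: P̄ = 28.55, Q̄ = 1830.0.
ε = (ΔQ/ΔP)(P̄/Q̄) = (-162/7.09)(28.55/1830.0).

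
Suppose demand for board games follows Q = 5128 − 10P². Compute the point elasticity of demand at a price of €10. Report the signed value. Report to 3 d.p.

-0.484

At P = 10, Q = 4128.
dQ/dP = −20P = -200.
ε = (dQ/dP)(P/Q) = (-200)(10/4128).
|ε| < 1, so demand is inelastic at this price.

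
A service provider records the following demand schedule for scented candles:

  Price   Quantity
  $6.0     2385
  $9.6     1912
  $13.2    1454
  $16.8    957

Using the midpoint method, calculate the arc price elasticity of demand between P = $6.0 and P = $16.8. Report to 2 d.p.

At P = 6.0, Q = 2385; at P = 16.8, Q = 957.
ΔQ = -1428, ΔP = 10.8. Midpoints: P̄ = 11.40, Q̄ = 1671.0.
ε = (ΔQ/ΔP)(P̄/Q̄) = (-1428/10.8)(11.40/1671.0).

-0.90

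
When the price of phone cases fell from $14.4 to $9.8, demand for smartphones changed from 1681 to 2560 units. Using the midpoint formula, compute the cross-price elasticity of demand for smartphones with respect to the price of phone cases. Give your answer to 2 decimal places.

-1.09

ΔQ_x = 2560 − 1681 = 879; ΔP_y = 9.8 − 14.4 = -4.6.
Midpoints: P̄_y = 12.10, Q̄_x = 2120.5.
ε_xy = (ΔQ_x/ΔP_y)(P̄_y/Q̄_x) = (879/-4.6)(12.10/2120.5).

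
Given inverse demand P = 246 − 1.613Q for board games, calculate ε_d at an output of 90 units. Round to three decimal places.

At Q = 90, P = 246 − 1.613(90) = 100.83.
dP/dQ = −1.613, so dQ/dP = 1/(−1.613) = -0.620.
ε = (dQ/dP)(P/Q) = (-0.620)(100.83/90).

-0.695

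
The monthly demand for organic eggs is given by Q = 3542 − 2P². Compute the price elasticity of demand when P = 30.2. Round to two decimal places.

At P = 30.2, Q = 1717.920.
dQ/dP = −4P = -120.800.
ε = (dQ/dP)(P/Q) = (-120.800)(30.2/1717.920).

-2.12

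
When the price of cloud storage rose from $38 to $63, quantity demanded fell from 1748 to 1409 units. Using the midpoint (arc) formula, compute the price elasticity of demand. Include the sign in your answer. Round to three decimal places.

ΔQ = 1409 − 1748 = -339; ΔP = 63 − 38 = 25.
Midpoints: P̄ = 50.50, Q̄ = 1578.5.
ε = (ΔQ/ΔP)(P̄/Q̄) = (-339/25)(50.50/1578.5).

-0.434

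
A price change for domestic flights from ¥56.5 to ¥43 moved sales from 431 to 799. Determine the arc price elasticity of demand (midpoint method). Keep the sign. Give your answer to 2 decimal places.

-2.21

ΔQ = 799 − 431 = 368; ΔP = 43 − 56.5 = -13.5.
Midpoints: P̄ = 49.75, Q̄ = 615.0.
ε = (ΔQ/ΔP)(P̄/Q̄) = (368/-13.5)(49.75/615.0).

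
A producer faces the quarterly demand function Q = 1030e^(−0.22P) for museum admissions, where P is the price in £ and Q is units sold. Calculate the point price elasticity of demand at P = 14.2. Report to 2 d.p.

At P = 14.2, Q = 45.300.
dQ/dP = −0.22·1030e^(−0.22P) = −0.22Q = -9.966.
ε = (dQ/dP)(P/Q) = (-9.966)(14.2/45.300).

-3.12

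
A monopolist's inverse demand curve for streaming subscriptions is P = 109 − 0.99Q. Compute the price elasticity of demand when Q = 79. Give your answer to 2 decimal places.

At Q = 79, P = 109 − 0.99(79) = 30.79.
dP/dQ = −0.99, so dQ/dP = 1/(−0.99) = -1.010.
ε = (dQ/dP)(P/Q) = (-1.010)(30.79/79).

-0.39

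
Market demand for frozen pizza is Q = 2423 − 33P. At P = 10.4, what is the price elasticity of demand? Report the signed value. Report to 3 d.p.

-0.165

At P = 10.4, Q = 2079.800.
dQ/dP = −33.
ε = (dQ/dP)(P/Q) = (-33)(10.4/2079.800).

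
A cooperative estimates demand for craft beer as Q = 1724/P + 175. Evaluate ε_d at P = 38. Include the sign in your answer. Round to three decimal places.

At P = 38, Q = 220.368.
dQ/dP = −1724/P² = -1.194.
ε = (dQ/dP)(P/Q) = (-1.194)(38/220.368).

-0.206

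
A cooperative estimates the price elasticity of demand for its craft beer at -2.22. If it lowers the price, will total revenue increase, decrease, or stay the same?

increase

|ε| = 2.22 > 1, so demand is elastic. A price cut therefore raises total revenue.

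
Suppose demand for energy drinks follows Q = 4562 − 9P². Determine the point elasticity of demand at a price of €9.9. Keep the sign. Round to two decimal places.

At P = 9.9, Q = 3679.910.
dQ/dP = −18P = -178.200.
ε = (dQ/dP)(P/Q) = (-178.200)(9.9/3679.910).

-0.48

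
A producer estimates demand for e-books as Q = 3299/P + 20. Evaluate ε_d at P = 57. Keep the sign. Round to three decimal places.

At P = 57, Q = 77.877.
dQ/dP = −3299/P² = -1.015.
ε = (dQ/dP)(P/Q) = (-1.015)(57/77.877).

-0.743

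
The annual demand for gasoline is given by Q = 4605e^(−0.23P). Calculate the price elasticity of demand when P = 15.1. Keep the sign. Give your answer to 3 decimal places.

At P = 15.1, Q = 142.865.
dQ/dP = −0.23·4605e^(−0.23P) = −0.23Q = -32.859.
ε = (dQ/dP)(P/Q) = (-32.859)(15.1/142.865).

-3.473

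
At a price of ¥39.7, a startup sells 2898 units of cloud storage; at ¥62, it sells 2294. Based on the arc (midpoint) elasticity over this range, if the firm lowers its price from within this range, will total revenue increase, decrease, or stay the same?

decrease

Arc ε = (-604/22.3)(50.85/2596.0) ≈ -0.531.
|ε| = 0.53 < 1, so demand is inelastic. A price cut therefore reduces total revenue.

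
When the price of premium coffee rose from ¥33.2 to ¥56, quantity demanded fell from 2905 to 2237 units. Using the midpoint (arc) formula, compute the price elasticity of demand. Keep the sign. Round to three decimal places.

ΔQ = 2237 − 2905 = -668; ΔP = 56 − 33.2 = 22.8.
Midpoints: P̄ = 44.60, Q̄ = 2571.0.
ε = (ΔQ/ΔP)(P̄/Q̄) = (-668/22.8)(44.60/2571.0).

-0.508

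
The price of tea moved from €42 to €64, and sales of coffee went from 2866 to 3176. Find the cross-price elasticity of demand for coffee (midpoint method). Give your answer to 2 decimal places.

0.25

ΔQ_x = 3176 − 2866 = 310; ΔP_y = 64 − 42 = 22.
Midpoints: P̄_y = 53.00, Q̄_x = 3021.0.
ε_xy = (ΔQ_x/ΔP_y)(P̄_y/Q̄_x) = (310/22)(53.00/3021.0).
ε_xy > 0, so the goods are substitutes.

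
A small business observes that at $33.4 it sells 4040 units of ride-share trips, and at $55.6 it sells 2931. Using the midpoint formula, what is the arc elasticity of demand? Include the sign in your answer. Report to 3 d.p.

ΔQ = 2931 − 4040 = -1109; ΔP = 55.6 − 33.4 = 22.2.
Midpoints: P̄ = 44.50, Q̄ = 3485.5.
ε = (ΔQ/ΔP)(P̄/Q̄) = (-1109/22.2)(44.50/3485.5).

-0.638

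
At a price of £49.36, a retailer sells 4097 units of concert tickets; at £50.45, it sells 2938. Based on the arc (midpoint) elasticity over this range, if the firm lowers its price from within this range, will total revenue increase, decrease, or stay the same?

increase

Arc ε = (-1159/1.09)(49.91/3517.5) ≈ -15.086.
|ε| = 15.09 > 1, so demand is elastic. A price cut therefore raises total revenue.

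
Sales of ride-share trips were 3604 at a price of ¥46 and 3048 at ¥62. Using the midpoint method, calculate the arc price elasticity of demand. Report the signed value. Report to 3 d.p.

ΔQ = 3048 − 3604 = -556; ΔP = 62 − 46 = 16.
Midpoints: P̄ = 54.00, Q̄ = 3326.0.
ε = (ΔQ/ΔP)(P̄/Q̄) = (-556/16)(54.00/3326.0).

-0.564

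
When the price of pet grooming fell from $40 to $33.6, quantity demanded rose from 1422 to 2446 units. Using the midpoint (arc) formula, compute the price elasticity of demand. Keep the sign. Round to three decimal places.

ΔQ = 2446 − 1422 = 1024; ΔP = 33.6 − 40 = -6.4.
Midpoints: P̄ = 36.80, Q̄ = 1934.0.
ε = (ΔQ/ΔP)(P̄/Q̄) = (1024/-6.4)(36.80/1934.0).

-3.044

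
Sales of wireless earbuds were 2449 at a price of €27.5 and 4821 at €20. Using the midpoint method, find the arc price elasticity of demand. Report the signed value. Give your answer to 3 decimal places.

-2.066

ΔQ = 4821 − 2449 = 2372; ΔP = 20 − 27.5 = -7.5.
Midpoints: P̄ = 23.75, Q̄ = 3635.0.
ε = (ΔQ/ΔP)(P̄/Q̄) = (2372/-7.5)(23.75/3635.0).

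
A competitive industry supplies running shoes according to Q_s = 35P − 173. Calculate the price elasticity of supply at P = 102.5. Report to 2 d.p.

At P = 102.5, Q_s = 3414.50.
dQ_s/dP = 35.
ε_s = (dQ_s/dP)(P/Q_s) = (35)(102.5/3414.50).

1.05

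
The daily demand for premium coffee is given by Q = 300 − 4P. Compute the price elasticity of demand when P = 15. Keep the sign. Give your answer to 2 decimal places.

-0.25

At P = 15, Q = 240.
dQ/dP = −4.
ε = (dQ/dP)(P/Q) = (-4)(15/240).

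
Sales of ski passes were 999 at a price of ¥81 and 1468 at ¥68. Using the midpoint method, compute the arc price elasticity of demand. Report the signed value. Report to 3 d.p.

ΔQ = 1468 − 999 = 469; ΔP = 68 − 81 = -13.
Midpoints: P̄ = 74.50, Q̄ = 1233.5.
ε = (ΔQ/ΔP)(P̄/Q̄) = (469/-13)(74.50/1233.5).

-2.179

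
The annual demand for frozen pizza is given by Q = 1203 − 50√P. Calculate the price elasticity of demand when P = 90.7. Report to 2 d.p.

-0.33

At P = 90.7, Q = 726.817.
dQ/dP = −50/(2√P) = -2.625.
ε = (dQ/dP)(P/Q) = (-2.625)(90.7/726.817).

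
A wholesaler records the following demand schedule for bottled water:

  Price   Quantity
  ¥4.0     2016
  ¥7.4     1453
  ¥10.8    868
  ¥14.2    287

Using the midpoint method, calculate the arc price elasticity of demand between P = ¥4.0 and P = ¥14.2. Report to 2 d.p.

At P = 4.0, Q = 2016; at P = 14.2, Q = 287.
ΔQ = -1729, ΔP = 10.2. Midpoints: P̄ = 9.10, Q̄ = 1151.5.
ε = (ΔQ/ΔP)(P̄/Q̄) = (-1729/10.2)(9.10/1151.5).

-1.34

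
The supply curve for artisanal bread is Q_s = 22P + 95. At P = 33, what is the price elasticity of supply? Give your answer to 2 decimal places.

At P = 33, Q_s = 821.
dQ_s/dP = 22.
ε_s = (dQ_s/dP)(P/Q_s) = (22)(33/821).

0.88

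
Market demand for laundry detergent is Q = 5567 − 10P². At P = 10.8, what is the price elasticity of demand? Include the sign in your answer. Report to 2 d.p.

At P = 10.8, Q = 4400.600.
dQ/dP = −20P = -216.
ε = (dQ/dP)(P/Q) = (-216)(10.8/4400.600).

-0.53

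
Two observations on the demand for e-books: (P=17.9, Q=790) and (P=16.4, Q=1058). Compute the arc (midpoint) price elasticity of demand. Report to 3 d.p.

-3.316

ΔQ = 1058 − 790 = 268; ΔP = 16.4 − 17.9 = -1.5.
Midpoints: P̄ = 17.15, Q̄ = 924.0.
ε = (ΔQ/ΔP)(P̄/Q̄) = (268/-1.5)(17.15/924.0).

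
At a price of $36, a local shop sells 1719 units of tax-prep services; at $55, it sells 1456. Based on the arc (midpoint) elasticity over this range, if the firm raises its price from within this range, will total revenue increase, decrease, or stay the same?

Arc ε = (-263/19)(45.50/1587.5) ≈ -0.397.
|ε| = 0.40 < 1, so demand is inelastic. A price rise therefore raises total revenue.

increase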